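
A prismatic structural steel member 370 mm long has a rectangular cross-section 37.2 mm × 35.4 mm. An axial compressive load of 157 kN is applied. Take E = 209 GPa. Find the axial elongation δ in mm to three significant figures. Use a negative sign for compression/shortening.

-0.211 mm

A = 1317 mm².
δ_mech = NL/(AE) = -157000·370/(1317·209000) = -0.2111 mm.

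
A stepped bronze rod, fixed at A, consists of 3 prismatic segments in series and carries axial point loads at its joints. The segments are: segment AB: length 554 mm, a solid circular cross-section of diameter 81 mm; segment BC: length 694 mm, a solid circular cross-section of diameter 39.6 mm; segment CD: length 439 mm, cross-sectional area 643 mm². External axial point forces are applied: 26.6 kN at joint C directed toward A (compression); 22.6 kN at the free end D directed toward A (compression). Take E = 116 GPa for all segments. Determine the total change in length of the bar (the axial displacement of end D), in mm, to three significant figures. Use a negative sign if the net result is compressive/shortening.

-0.418 mm

Internal axial forces (sectioning from the free end, tension +): N_CD = -22.6 kN, N_BC = -49.2 kN, N_AB = -49.2 kN.
A_AB = 5153 mm².
A_BC = 1232 mm².
δ_AB = -49200·554/(5153·116000) = -0.0456 mm
δ_BC = -49200·694/(1232·116000) = -0.239 mm
δ_CD = -22600·439/(643·116000) = -0.133 mm
δ = Σδ_i = -0.4176 mm.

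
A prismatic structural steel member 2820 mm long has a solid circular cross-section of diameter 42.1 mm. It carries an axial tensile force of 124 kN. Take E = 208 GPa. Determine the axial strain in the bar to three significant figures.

A = 1392 mm².
σ = N/A = 89.08 MPa; ε = σ/E = 89.08/208000 = 4.283e-04.

4.28e-04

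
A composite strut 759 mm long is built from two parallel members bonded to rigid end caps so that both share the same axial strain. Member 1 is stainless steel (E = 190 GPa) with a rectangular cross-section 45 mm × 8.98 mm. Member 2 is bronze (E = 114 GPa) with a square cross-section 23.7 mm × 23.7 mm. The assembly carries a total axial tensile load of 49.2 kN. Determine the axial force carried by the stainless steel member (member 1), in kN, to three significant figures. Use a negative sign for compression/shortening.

A_1 = 404.1 mm².
A_2 = 561.7 mm².
Equal strain + equilibrium ⇒ each member carries load in proportion to AE: A₁E₁ = 76780000 N, A₂E₂ = 64030000 N, ΣAE = 140800000 N.
F₁ = P·A₁E₁/ΣAE = 49200·76780000/140800000 = 26830 N.

26.8 kN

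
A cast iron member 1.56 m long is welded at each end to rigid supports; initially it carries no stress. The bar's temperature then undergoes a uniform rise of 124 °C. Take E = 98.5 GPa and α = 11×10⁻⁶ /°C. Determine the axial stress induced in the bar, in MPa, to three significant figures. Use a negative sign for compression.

-134 MPa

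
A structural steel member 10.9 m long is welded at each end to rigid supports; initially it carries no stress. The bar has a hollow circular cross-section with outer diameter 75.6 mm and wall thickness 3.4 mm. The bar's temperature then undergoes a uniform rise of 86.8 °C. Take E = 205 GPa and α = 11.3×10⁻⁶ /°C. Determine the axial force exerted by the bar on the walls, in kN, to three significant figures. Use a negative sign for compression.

-155 kN

Free thermal expansion αLΔT = 11.3e-6 · 10900 · 86.8 = 10.69 mm.
The walls impose strain ε = −(10.69)/10900 = -9.8084e-04; σ = Eε = 205000 · -9.8084e-04 = -201.1 MPa.
Wall reaction R = σ·A = -201.1·771.2 = -155100 N = -155.1 kN.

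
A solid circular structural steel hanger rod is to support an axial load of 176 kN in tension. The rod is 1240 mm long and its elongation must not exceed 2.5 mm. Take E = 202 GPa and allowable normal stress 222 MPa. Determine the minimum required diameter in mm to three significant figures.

Required area A ≥ P/σ_allow = 176000/222 = 792.8 mm².
For a solid circular section, d ≥ √(4A/π) = 31.77 mm.
Elongation limit: A ≥ PL/(Eδ_allow) = 176000·1240/(202000·2.5) = 432.2 mm² ⇒ d ≥ 23.46 mm.
The stress limit governs.

31.8 mm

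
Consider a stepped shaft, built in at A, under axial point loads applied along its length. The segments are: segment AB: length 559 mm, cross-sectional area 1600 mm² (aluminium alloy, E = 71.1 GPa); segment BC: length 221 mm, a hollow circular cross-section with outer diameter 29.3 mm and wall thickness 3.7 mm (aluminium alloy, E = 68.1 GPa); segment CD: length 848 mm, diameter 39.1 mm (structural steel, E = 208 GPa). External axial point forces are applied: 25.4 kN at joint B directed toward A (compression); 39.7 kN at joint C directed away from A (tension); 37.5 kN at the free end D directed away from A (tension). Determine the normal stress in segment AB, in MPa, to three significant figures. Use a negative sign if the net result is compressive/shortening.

32.4 MPa

Internal axial forces (sectioning from the free end, tension +): N_CD = 37.5 kN, N_BC = 77.2 kN, N_AB = 51.8 kN.
σ_AB = N_AB/A_AB = 51800/1600 = 32.38 MPa.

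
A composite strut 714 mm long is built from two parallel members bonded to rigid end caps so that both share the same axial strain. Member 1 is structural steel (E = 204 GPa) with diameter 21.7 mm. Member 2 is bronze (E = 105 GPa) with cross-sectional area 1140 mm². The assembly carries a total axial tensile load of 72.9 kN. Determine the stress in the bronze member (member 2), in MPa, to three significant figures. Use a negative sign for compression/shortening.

39.2 MPa

A_1 = 369.8 mm².
Equal strain + equilibrium ⇒ each member carries load in proportion to AE: A₁E₁ = 75450000 N, A₂E₂ = 119700000 N, ΣAE = 195100000 N.
σ₂ = P·E₂/ΣAE = 72900·105000/195100000 = 39.22 MPa.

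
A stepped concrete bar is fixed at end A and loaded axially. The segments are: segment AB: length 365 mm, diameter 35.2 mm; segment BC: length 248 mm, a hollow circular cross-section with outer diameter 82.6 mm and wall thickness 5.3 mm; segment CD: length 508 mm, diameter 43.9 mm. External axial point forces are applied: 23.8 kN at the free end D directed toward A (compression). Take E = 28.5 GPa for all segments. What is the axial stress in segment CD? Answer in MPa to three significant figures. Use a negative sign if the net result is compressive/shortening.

-15.7 MPa

Internal axial forces (sectioning from the free end, tension +): N_CD = -23.8 kN, N_BC = -23.8 kN, N_AB = -23.8 kN.
A_CD = 1514 mm².
σ_CD = N_CD/A_CD = -23800/1514 = -15.72 MPa.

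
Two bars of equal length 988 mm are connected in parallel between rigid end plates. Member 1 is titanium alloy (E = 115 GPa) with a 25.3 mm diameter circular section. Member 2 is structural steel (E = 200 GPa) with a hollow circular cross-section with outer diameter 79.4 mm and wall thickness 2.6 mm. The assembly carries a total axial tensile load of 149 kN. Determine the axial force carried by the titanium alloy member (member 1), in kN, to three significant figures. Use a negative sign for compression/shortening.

A_1 = 502.7 mm².
A_2 = 627.3 mm².
Equal strain + equilibrium ⇒ each member carries load in proportion to AE: A₁E₁ = 57810000 N, A₂E₂ = 125500000 N, ΣAE = 183300000 N.
F₁ = P·A₁E₁/ΣAE = 149000·57810000/183300000 = 47000 N.

47.0 kN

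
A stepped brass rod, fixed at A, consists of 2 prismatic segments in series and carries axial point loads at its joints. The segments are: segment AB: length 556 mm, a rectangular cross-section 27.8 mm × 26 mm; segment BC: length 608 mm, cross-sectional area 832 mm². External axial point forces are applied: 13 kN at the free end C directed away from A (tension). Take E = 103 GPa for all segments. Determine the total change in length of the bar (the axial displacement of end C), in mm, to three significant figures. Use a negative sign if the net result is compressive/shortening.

Internal axial forces (sectioning from the free end, tension +): N_BC = 13 kN, N_AB = 13 kN.
A_AB = 722.8 mm².
δ_AB = 13000·556/(722.8·103000) = 0.09709 mm
δ_BC = 13000·608/(832·103000) = 0.09223 mm
δ = Σδ_i = 0.1893 mm.

0.189 mm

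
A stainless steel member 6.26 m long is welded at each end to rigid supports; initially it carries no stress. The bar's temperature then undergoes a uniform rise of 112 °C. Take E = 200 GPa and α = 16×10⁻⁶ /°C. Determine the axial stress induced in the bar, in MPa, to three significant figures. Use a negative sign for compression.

Free thermal expansion αLΔT = 16e-6 · 6260 · 112 = 11.22 mm.
The walls impose strain ε = −(11.22)/6260 = -1.7920e-03; σ = Eε = 200000 · -1.7920e-03 = -358.4 MPa.

-358 MPa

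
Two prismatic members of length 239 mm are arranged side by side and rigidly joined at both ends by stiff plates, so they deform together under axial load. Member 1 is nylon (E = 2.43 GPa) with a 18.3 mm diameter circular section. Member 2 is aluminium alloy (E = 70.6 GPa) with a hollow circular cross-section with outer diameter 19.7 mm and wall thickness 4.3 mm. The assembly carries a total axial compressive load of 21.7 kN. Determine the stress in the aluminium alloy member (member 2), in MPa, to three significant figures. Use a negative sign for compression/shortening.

A_1 = 263 mm².
A_2 = 208 mm².
Equal strain + equilibrium ⇒ each member carries load in proportion to AE: A₁E₁ = 639100 N, A₂E₂ = 14690000 N, ΣAE = 15330000 N.
σ₂ = P·E₂/ΣAE = -21700·70600/15330000 = -99.96 MPa.

-100 MPa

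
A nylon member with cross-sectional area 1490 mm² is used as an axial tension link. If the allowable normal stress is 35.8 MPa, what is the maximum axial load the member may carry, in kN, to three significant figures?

P_max = σ_allow · A = 35.8 · 1490 = 53340 N = 53.34 kN.

53.3 kN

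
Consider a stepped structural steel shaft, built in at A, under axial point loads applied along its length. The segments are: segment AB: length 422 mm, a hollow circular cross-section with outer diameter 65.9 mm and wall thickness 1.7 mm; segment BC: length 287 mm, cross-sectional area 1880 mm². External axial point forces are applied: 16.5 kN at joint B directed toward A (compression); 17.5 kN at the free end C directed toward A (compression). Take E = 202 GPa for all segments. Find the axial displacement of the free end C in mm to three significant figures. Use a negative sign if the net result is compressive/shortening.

-0.220 mm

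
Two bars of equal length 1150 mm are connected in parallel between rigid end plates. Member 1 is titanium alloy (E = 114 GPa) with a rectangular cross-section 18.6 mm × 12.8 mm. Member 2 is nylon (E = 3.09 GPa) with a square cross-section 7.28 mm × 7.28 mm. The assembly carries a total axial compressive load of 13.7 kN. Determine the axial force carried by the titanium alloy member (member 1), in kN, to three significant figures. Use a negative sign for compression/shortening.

A_1 = 238.1 mm².
A_2 = 53 mm².
Equal strain + equilibrium ⇒ each member carries load in proportion to AE: A₁E₁ = 27140000 N, A₂E₂ = 163800 N, ΣAE = 27300000 N.
F₁ = P·A₁E₁/ΣAE = -13700·27140000/27300000 = -13620 N.

-13.6 kN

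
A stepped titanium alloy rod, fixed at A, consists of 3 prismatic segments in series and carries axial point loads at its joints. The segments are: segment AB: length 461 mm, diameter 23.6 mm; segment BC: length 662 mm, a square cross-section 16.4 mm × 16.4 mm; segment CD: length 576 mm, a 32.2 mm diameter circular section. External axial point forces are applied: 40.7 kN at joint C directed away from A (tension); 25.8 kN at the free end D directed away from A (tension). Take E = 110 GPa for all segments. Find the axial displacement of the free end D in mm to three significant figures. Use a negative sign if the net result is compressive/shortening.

2.29 mm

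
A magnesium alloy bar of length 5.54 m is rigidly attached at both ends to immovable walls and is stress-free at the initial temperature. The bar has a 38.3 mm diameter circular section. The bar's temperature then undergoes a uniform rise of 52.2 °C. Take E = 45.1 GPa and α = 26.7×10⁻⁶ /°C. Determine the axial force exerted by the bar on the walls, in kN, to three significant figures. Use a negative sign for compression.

-72.4 kN

Free thermal expansion αLΔT = 26.7e-6 · 5540 · 52.2 = 7.721 mm.
The walls impose strain ε = −(7.721)/5540 = -1.3937e-03; σ = Eε = 45100 · -1.3937e-03 = -62.86 MPa.
Wall reaction R = σ·A = -62.86·1152 = -72420 N = -72.42 kN.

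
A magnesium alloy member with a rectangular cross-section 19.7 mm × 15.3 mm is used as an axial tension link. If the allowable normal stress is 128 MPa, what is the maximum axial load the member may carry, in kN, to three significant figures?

38.6 kN

A = 301.4 mm².
P_max = σ_allow · A = 128 · 301.4 = 38580 N = 38.58 kN.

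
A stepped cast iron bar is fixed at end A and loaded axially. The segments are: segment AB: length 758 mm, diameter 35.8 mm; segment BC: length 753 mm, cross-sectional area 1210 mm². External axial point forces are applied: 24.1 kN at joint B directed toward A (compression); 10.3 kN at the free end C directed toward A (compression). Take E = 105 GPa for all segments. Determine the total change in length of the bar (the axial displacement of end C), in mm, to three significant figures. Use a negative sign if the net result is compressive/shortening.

Internal axial forces (sectioning from the free end, tension +): N_BC = -10.3 kN, N_AB = -34.4 kN.
A_AB = 1007 mm².
δ_AB = -34400·758/(1007·105000) = -0.2467 mm
δ_BC = -10300·753/(1210·105000) = -0.06105 mm
δ = Σδ_i = -0.3078 mm.

-0.308 mm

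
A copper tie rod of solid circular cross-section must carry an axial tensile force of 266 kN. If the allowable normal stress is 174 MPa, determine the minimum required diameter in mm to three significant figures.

Required area A ≥ P/σ_allow = 266000/174 = 1529 mm².
For a solid circular section, d ≥ √(4A/π) = 44.12 mm.

44.1 mm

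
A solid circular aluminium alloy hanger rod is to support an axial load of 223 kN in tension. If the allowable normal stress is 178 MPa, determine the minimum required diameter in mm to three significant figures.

Required area A ≥ P/σ_allow = 223000/178 = 1253 mm².
For a solid circular section, d ≥ √(4A/π) = 39.94 mm.

39.9 mm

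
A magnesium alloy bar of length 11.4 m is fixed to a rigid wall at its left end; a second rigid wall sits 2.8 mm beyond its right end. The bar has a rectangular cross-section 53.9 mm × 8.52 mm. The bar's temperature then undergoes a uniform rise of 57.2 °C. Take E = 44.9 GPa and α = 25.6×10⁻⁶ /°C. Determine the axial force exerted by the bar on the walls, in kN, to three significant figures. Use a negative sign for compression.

Free thermal expansion αLΔT = 25.6e-6 · 11400 · 57.2 = 16.69 mm.
The walls engage after the gap closes; constrained expansion = 16.69 − 2.8 = 13.89 mm.
The walls impose strain ε = −(13.89)/11400 = -1.2187e-03; σ = Eε = 44900 · -1.2187e-03 = -54.72 MPa.
Wall reaction R = σ·A = -54.72·459.2 = -25130 N = -25.13 kN.

-25.1 kN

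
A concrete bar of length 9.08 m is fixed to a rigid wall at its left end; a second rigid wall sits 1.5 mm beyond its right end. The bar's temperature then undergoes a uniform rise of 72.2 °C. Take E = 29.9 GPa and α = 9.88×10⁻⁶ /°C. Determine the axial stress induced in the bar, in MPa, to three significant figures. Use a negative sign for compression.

Free thermal expansion αLΔT = 9.88e-6 · 9080 · 72.2 = 6.477 mm.
The walls engage after the gap closes; constrained expansion = 6.477 − 1.5 = 4.977 mm.
The walls impose strain ε = −(4.977)/9080 = -5.4814e-04; σ = Eε = 29900 · -5.4814e-04 = -16.39 MPa.

-16.4 MPa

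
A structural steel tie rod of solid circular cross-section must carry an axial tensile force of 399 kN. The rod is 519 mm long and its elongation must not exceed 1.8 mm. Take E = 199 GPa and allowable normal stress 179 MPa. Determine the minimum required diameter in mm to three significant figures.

Required area A ≥ P/σ_allow = 399000/179 = 2229 mm².
For a solid circular section, d ≥ √(4A/π) = 53.27 mm.
Elongation limit: A ≥ PL/(Eδ_allow) = 399000·519/(199000·1.8) = 578.1 mm² ⇒ d ≥ 27.13 mm.
The stress limit governs.

53.3 mm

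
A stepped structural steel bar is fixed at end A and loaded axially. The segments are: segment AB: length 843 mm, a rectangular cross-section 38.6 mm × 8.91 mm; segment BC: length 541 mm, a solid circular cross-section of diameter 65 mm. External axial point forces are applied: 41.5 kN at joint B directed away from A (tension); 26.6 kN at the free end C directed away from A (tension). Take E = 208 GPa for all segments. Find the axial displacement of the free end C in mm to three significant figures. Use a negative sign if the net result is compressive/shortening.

Internal axial forces (sectioning from the free end, tension +): N_BC = 26.6 kN, N_AB = 68.1 kN.
A_AB = 343.9 mm².
A_BC = 3318 mm².
δ_AB = 68100·843/(343.9·208000) = 0.8025 mm
δ_BC = 26600·541/(3318·208000) = 0.02085 mm
δ = Σδ_i = 0.8234 mm.

0.823 mm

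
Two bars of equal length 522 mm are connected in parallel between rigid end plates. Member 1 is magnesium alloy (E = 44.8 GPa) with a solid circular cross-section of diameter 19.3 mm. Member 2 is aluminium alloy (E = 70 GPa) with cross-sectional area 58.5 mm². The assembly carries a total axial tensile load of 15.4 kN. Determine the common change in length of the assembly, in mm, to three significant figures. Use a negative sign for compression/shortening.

A_1 = 292.6 mm².
Equal strain + equilibrium ⇒ each member carries load in proportion to AE: A₁E₁ = 13110000 N, A₂E₂ = 4095000 N, ΣAE = 17200000 N.
δ = PL/ΣAE = 15400·522/17200000 = 0.4673 mm.

0.467 mm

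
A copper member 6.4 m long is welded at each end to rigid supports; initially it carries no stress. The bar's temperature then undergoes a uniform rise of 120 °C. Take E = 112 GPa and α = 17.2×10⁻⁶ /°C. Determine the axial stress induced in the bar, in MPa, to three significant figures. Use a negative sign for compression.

-231 MPa

Free thermal expansion αLΔT = 17.2e-6 · 6400 · 120 = 13.21 mm.
The walls impose strain ε = −(13.21)/6400 = -2.0640e-03; σ = Eε = 112000 · -2.0640e-03 = -231.2 MPa.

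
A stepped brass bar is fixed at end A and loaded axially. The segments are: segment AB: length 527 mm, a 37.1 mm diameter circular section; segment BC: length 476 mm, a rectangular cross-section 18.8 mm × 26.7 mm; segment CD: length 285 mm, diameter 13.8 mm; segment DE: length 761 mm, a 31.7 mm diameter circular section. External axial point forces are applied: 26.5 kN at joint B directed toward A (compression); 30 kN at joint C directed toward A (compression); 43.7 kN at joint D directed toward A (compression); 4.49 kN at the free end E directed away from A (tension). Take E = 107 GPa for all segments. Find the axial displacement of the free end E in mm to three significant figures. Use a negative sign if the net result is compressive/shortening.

Internal axial forces (sectioning from the free end, tension +): N_DE = 4.49 kN, N_CD = -39.21 kN, N_BC = -69.21 kN, N_AB = -95.71 kN.
A_AB = 1081 mm².
A_BC = 502 mm².
A_CD = 149.6 mm².
A_DE = 789.2 mm².
δ_AB = -95710·527/(1081·107000) = -0.4361 mm
δ_BC = -69210·476/(502·107000) = -0.6134 mm
δ_CD = -39210·285/(149.6·107000) = -0.6982 mm
δ_DE = 4490·761/(789.2·107000) = 0.04046 mm
δ = Σδ_i = -1.707 mm.

-1.71 mm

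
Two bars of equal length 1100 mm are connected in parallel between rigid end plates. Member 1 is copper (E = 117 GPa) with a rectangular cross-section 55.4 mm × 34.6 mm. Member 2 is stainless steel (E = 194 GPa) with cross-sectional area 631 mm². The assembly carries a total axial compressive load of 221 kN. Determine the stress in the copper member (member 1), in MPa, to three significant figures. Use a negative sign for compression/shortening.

-74.6 MPa

A_1 = 1917 mm².
Equal strain + equilibrium ⇒ each member carries load in proportion to AE: A₁E₁ = 224300000 N, A₂E₂ = 122400000 N, ΣAE = 346700000 N.
σ₁ = P·E₁/ΣAE = -221000·117000/346700000 = -74.58 MPa.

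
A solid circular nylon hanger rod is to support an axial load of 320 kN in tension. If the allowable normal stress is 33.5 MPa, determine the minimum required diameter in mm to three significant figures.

Required area A ≥ P/σ_allow = 320000/33.5 = 9552 mm².
For a solid circular section, d ≥ √(4A/π) = 110.3 mm.

110 mm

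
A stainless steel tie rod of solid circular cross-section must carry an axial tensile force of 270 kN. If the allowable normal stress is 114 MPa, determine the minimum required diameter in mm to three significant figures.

54.9 mm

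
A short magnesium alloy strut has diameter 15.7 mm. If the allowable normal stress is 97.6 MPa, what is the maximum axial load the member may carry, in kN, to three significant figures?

A = 193.6 mm².
P_max = σ_allow · A = 97.6 · 193.6 = 18890 N = 18.89 kN.

18.9 kN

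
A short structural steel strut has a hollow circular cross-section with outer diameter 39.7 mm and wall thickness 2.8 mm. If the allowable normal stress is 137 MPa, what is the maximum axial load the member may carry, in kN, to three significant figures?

A = 324.6 mm².
P_max = σ_allow · A = 137 · 324.6 = 44470 N = 44.47 kN.

44.5 kN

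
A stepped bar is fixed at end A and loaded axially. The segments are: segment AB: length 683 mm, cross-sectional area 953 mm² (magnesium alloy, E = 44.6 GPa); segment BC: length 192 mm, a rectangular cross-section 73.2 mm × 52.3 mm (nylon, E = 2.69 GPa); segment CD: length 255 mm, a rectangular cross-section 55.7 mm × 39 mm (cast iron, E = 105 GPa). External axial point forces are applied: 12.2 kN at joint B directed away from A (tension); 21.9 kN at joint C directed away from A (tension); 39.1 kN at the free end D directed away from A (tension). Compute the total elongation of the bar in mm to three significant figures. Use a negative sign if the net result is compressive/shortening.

Internal axial forces (sectioning from the free end, tension +): N_CD = 39.1 kN, N_BC = 61 kN, N_AB = 73.2 kN.
A_BC = 3828 mm².
A_CD = 2172 mm².
δ_AB = 73200·683/(953·44600) = 1.176 mm
δ_BC = 61000·192/(3828·2690) = 1.137 mm
δ_CD = 39100·255/(2172·105000) = 0.04371 mm
δ = Σδ_i = 2.357 mm.

2.36 mm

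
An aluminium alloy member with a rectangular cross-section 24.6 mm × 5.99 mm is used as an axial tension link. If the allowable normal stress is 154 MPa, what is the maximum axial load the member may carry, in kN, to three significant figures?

A = 147.4 mm².
P_max = σ_allow · A = 154 · 147.4 = 22690 N = 22.69 kN.

22.7 kN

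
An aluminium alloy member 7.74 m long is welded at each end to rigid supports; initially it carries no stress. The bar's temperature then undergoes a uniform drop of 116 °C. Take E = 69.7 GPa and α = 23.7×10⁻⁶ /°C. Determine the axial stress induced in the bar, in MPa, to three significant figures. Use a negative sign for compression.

Free thermal expansion αLΔT = 23.7e-6 · 7740 · -116 = -21.28 mm.
The walls impose strain ε = −(-21.28)/7740 = 2.7492e-03; σ = Eε = 69700 · 2.7492e-03 = 191.6 MPa.

192 MPa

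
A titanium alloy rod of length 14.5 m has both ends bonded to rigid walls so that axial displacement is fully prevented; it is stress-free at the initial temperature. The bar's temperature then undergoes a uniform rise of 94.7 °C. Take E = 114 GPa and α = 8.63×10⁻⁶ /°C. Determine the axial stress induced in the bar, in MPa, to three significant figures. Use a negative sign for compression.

-93.2 MPa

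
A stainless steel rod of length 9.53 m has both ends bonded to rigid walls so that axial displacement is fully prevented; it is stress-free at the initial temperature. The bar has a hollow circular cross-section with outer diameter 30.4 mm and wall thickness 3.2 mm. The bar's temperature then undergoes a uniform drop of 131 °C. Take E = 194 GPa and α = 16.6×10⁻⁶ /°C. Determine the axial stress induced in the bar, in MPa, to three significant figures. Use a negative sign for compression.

422 MPa

Free thermal expansion αLΔT = 16.6e-6 · 9530 · -131 = -20.72 mm.
The walls impose strain ε = −(-20.72)/9530 = 2.1746e-03; σ = Eε = 194000 · 2.1746e-03 = 421.9 MPa.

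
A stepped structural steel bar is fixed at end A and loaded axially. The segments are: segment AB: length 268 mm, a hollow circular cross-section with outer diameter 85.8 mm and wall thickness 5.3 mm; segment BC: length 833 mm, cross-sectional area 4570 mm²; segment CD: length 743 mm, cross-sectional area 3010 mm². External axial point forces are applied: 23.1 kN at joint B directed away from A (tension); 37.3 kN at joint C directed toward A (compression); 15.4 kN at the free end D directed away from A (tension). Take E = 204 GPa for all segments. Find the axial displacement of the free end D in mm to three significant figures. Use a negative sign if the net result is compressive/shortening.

Internal axial forces (sectioning from the free end, tension +): N_CD = 15.4 kN, N_BC = -21.9 kN, N_AB = 1.2 kN.
A_AB = 1340 mm².
δ_AB = 1200·268/(1340·204000) = 0.001176 mm
δ_BC = -21900·833/(4570·204000) = -0.01957 mm
δ_CD = 15400·743/(3010·204000) = 0.01863 mm
δ = Σδ_i = 0.0002426 mm.

2.43e-04 mm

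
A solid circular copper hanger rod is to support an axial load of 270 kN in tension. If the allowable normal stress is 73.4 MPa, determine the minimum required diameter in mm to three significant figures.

Required area A ≥ P/σ_allow = 270000/73.4 = 3678 mm².
For a solid circular section, d ≥ √(4A/π) = 68.44 mm.

68.4 mm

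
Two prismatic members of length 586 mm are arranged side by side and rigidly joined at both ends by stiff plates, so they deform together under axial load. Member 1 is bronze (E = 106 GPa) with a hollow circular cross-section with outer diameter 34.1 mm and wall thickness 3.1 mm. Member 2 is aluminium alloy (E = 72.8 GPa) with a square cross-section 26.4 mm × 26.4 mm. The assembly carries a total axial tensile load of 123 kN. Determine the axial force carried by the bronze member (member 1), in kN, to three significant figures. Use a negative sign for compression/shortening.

A_1 = 301.9 mm².
A_2 = 697 mm².
Equal strain + equilibrium ⇒ each member carries load in proportion to AE: A₁E₁ = 32000000 N, A₂E₂ = 50740000 N, ΣAE = 82740000 N.
F₁ = P·A₁E₁/ΣAE = 123000·32000000/82740000 = 47570 N.

47.6 kN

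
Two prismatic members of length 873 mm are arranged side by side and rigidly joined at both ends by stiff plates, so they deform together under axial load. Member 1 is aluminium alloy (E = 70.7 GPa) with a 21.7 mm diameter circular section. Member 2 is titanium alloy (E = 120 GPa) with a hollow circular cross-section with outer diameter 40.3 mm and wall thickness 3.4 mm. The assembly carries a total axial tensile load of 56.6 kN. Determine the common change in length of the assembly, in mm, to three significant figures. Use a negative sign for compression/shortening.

0.673 mm

A_1 = 369.8 mm².
A_2 = 394.1 mm².
Equal strain + equilibrium ⇒ each member carries load in proportion to AE: A₁E₁ = 26150000 N, A₂E₂ = 47300000 N, ΣAE = 73440000 N.
δ = PL/ΣAE = 56600·873/73440000 = 0.6728 mm.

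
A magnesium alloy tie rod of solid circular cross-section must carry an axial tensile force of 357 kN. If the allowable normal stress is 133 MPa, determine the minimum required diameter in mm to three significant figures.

Required area A ≥ P/σ_allow = 357000/133 = 2684 mm².
For a solid circular section, d ≥ √(4A/π) = 58.46 mm.

58.5 mm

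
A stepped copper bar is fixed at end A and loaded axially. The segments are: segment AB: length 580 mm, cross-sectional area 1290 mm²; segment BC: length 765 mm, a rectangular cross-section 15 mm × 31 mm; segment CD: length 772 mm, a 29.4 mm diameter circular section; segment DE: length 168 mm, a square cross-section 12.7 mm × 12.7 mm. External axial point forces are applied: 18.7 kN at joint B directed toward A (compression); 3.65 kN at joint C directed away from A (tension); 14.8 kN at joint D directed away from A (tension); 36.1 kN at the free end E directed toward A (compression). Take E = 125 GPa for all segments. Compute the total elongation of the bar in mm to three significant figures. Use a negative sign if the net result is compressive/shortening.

-0.858 mm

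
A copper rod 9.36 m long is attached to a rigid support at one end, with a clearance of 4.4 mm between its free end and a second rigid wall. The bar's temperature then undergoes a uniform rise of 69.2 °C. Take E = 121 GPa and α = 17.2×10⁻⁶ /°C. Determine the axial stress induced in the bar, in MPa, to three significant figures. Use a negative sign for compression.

Free thermal expansion αLΔT = 17.2e-6 · 9360 · 69.2 = 11.14 mm.
The walls engage after the gap closes; constrained expansion = 11.14 − 4.4 = 6.741 mm.
The walls impose strain ε = −(6.741)/9360 = -7.2015e-04; σ = Eε = 121000 · -7.2015e-04 = -87.14 MPa.

-87.1 MPa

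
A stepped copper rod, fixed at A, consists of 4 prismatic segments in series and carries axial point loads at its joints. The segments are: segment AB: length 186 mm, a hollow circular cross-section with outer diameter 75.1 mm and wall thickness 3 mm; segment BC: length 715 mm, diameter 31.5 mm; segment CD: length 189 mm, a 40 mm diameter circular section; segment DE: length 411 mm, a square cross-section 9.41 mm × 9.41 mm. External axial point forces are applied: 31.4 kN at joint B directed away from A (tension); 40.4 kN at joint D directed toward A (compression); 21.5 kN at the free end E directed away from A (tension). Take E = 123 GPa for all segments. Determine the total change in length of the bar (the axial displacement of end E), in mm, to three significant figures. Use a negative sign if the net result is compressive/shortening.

0.675 mm

Internal axial forces (sectioning from the free end, tension +): N_DE = 21.5 kN, N_CD = -18.9 kN, N_BC = -18.9 kN, N_AB = 12.5 kN.
A_AB = 679.5 mm².
A_BC = 779.3 mm².
A_CD = 1257 mm².
A_DE = 88.55 mm².
δ_AB = 12500·186/(679.5·123000) = 0.02782 mm
δ_BC = -18900·715/(779.3·123000) = -0.141 mm
δ_CD = -18900·189/(1257·123000) = -0.02311 mm
δ_DE = 21500·411/(88.55·123000) = 0.8113 mm
δ = Σδ_i = 0.6751 mm.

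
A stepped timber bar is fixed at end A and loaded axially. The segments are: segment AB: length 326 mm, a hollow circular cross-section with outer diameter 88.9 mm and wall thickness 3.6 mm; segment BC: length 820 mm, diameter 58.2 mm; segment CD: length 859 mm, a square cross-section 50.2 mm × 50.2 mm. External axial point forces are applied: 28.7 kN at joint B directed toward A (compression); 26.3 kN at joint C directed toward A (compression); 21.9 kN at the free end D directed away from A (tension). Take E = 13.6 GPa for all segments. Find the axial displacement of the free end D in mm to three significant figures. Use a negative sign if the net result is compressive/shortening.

-0.373 mm

Internal axial forces (sectioning from the free end, tension +): N_CD = 21.9 kN, N_BC = -4.4 kN, N_AB = -33.1 kN.
A_AB = 964.7 mm².
A_BC = 2660 mm².
A_CD = 2520 mm².
δ_AB = -33100·326/(964.7·13600) = -0.8224 mm
δ_BC = -4400·820/(2660·13600) = -0.09972 mm
δ_CD = 21900·859/(2520·13600) = 0.5489 mm
δ = Σδ_i = -0.3733 mm.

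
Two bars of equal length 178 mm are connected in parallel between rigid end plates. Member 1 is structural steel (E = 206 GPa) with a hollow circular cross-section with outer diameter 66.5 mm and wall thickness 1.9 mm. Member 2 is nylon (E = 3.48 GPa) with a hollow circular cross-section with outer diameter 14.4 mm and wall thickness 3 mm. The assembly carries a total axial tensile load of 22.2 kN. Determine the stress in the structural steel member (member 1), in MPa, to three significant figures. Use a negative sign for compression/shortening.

A_1 = 385.6 mm².
A_2 = 107.4 mm².
Equal strain + equilibrium ⇒ each member carries load in proportion to AE: A₁E₁ = 79430000 N, A₂E₂ = 373900 N, ΣAE = 79810000 N.
σ₁ = P·E₁/ΣAE = 22200·206000/79810000 = 57.3 MPa.

57.3 MPa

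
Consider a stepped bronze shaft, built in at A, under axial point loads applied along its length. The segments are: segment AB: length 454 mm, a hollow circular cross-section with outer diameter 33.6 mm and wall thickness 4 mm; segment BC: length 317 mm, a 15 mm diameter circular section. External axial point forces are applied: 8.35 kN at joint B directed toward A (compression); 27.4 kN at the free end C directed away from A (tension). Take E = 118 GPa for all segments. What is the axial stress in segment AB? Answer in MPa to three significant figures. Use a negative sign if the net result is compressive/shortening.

51.2 MPa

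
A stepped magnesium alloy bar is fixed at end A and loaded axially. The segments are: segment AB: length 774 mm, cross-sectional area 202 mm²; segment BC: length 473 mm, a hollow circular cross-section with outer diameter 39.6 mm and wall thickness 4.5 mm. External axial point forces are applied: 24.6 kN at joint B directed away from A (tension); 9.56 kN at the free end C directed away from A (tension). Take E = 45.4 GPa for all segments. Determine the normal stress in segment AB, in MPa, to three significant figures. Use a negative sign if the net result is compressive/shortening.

169 MPa

Internal axial forces (sectioning from the free end, tension +): N_BC = 9.56 kN, N_AB = 34.16 kN.
σ_AB = N_AB/A_AB = 34160/202 = 169.1 MPa.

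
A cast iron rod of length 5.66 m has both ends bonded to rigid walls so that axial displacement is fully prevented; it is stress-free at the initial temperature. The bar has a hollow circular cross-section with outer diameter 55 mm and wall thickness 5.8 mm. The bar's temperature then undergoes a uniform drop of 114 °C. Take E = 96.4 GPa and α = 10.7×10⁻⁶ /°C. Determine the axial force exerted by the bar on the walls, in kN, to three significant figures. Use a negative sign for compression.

105 kN

Free thermal expansion αLΔT = 10.7e-6 · 5660 · -114 = -6.904 mm.
The walls impose strain ε = −(-6.904)/5660 = 1.2198e-03; σ = Eε = 96400 · 1.2198e-03 = 117.6 MPa.
Wall reaction R = σ·A = 117.6·896.5 = 105400 N = 105.4 kN.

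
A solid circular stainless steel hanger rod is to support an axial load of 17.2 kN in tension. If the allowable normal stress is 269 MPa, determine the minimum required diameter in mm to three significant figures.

9.02 mm

Required area A ≥ P/σ_allow = 17200/269 = 63.94 mm².
For a solid circular section, d ≥ √(4A/π) = 9.023 mm.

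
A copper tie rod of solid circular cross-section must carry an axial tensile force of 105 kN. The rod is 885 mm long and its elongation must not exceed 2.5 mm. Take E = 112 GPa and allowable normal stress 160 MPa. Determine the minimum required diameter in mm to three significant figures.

28.9 mm

Required area A ≥ P/σ_allow = 105000/160 = 656.2 mm².
For a solid circular section, d ≥ √(4A/π) = 28.91 mm.
Elongation limit: A ≥ PL/(Eδ_allow) = 105000·885/(112000·2.5) = 331.9 mm² ⇒ d ≥ 20.56 mm.
The stress limit governs.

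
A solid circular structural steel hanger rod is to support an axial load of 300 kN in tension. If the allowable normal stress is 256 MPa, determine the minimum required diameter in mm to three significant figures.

Required area A ≥ P/σ_allow = 300000/256 = 1172 mm².
For a solid circular section, d ≥ √(4A/π) = 38.63 mm.

38.6 mm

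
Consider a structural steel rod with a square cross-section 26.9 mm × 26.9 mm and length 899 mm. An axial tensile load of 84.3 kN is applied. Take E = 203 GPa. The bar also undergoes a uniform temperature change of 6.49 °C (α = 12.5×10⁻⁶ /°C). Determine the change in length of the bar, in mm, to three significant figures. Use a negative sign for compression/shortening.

0.589 mm

A = 723.6 mm².
δ_mech = NL/(AE) = 84300·899/(723.6·203000) = 0.5159 mm.
δ_thermal = αLΔT = 12.5e-6·899·6.49 = 0.07293 mm.
δ = δ_mech + δ_thermal = 0.5889 mm.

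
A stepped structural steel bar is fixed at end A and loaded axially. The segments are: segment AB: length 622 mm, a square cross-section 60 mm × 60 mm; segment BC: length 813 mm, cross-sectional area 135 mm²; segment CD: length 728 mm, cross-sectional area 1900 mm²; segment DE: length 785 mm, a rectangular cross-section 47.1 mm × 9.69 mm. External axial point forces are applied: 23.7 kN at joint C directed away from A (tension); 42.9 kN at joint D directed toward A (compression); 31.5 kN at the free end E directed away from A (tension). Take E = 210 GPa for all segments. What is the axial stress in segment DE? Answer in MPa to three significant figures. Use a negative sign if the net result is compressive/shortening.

Internal axial forces (sectioning from the free end, tension +): N_DE = 31.5 kN, N_CD = -11.4 kN, N_BC = 12.3 kN, N_AB = 12.3 kN.
A_DE = 456.4 mm².
σ_DE = N_DE/A_DE = 31500/456.4 = 69.02 MPa.

69.0 MPa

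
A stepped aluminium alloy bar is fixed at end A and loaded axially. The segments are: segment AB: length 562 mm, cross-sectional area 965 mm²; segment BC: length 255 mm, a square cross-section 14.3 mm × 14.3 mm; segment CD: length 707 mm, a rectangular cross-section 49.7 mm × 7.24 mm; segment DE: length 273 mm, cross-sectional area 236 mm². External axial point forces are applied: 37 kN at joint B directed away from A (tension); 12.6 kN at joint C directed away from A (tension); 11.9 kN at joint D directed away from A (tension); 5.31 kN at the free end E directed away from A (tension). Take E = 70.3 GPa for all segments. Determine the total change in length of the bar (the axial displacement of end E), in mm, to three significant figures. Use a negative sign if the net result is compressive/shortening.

1.65 mm

Internal axial forces (sectioning from the free end, tension +): N_DE = 5.31 kN, N_CD = 17.21 kN, N_BC = 29.81 kN, N_AB = 66.81 kN.
A_BC = 204.5 mm².
A_CD = 359.8 mm².
δ_AB = 66810·562/(965·70300) = 0.5535 mm
δ_BC = 29810·255/(204.5·70300) = 0.5288 mm
δ_CD = 17210·707/(359.8·70300) = 0.481 mm
δ_DE = 5310·273/(236·70300) = 0.08738 mm
δ = Σδ_i = 1.651 mm.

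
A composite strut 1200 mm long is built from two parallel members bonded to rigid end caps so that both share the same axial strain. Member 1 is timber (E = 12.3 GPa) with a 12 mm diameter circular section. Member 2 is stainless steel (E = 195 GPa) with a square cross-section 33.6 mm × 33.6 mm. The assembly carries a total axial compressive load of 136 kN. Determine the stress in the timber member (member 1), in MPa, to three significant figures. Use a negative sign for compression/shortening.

A_1 = 113.1 mm².
A_2 = 1129 mm².
Equal strain + equilibrium ⇒ each member carries load in proportion to AE: A₁E₁ = 1391000 N, A₂E₂ = 220100000 N, ΣAE = 221500000 N.
σ₁ = P·E₁/ΣAE = -136000·12300/221500000 = -7.551 MPa.

-7.55 MPa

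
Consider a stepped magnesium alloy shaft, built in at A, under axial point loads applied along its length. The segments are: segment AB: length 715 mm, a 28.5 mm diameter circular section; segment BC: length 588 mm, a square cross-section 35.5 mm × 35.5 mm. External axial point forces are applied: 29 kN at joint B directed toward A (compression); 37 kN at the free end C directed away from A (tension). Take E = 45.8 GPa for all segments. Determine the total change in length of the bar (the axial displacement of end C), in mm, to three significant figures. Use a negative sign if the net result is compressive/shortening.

Internal axial forces (sectioning from the free end, tension +): N_BC = 37 kN, N_AB = 8 kN.
A_AB = 637.9 mm².
A_BC = 1260 mm².
δ_AB = 8000·715/(637.9·45800) = 0.1958 mm
δ_BC = 37000·588/(1260·45800) = 0.3769 mm
δ = Σδ_i = 0.5727 mm.

0.573 mm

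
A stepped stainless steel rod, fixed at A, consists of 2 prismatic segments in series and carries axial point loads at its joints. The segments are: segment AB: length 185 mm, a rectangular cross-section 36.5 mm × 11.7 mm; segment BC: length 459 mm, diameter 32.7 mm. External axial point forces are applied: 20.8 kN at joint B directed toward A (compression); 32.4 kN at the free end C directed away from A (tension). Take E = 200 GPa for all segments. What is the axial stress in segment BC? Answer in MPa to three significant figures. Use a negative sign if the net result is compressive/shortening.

38.6 MPa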